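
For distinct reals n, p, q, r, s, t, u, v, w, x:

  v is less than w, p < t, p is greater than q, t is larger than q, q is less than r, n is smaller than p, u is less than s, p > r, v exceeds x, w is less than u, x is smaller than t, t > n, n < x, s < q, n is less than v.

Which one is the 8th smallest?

Piecing the relations together gives one ordering: n < x < v < w < u < s < q < r < p < t.
Counting 8 from the smallest end gives r.

r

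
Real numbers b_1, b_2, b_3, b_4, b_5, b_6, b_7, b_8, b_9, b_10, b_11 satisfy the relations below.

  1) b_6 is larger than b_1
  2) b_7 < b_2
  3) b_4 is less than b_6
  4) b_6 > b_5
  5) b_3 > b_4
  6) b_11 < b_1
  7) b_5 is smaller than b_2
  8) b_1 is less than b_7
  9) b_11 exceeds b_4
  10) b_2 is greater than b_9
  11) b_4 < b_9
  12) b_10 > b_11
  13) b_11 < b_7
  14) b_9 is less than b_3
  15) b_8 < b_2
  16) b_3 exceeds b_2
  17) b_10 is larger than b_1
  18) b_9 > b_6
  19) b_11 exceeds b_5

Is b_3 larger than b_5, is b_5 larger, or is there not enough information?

Link the given pairs in sequence: b_5 < b_11; b_11 < b_1; b_1 < b_6; b_6 < b_9; b_9 < b_3.
Together: b_5 < b_11 < b_1 < b_6 < b_9 < b_3.
So b_3 is larger.

b_3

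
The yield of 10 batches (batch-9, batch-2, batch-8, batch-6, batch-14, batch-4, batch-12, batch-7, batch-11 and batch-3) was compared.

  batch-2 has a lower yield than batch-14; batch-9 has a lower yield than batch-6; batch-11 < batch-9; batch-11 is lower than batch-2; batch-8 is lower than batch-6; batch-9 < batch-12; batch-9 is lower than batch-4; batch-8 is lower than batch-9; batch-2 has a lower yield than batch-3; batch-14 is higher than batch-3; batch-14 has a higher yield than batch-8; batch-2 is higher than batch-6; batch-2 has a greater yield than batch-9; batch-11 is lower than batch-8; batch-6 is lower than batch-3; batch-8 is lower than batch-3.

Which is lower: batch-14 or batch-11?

batch-11

The relevant relations are batch-11 < batch-8; batch-8 < batch-9; batch-9 < batch-2; batch-2 < batch-3; batch-3 < batch-14.
Chaining these gives batch-11 < batch-8 < batch-9 < batch-2 < batch-3 < batch-14.
So batch-11 < batch-14; batch-11 is the lower of the two.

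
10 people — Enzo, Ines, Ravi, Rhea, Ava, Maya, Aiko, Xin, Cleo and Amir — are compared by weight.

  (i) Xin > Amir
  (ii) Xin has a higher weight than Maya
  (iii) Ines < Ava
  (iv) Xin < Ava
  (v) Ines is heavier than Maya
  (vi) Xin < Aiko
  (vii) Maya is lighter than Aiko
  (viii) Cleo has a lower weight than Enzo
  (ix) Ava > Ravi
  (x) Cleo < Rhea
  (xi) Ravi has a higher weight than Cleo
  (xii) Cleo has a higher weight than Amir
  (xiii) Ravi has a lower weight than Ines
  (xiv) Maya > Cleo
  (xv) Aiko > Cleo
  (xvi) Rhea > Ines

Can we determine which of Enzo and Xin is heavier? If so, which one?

Following every chain through Enzo: below Enzo we get Amir, Cleo.
Xin is not reached, and no chain runs the other way from Xin to Enzo.
So the given relations leave the order of Enzo and Xin undetermined.

undetermined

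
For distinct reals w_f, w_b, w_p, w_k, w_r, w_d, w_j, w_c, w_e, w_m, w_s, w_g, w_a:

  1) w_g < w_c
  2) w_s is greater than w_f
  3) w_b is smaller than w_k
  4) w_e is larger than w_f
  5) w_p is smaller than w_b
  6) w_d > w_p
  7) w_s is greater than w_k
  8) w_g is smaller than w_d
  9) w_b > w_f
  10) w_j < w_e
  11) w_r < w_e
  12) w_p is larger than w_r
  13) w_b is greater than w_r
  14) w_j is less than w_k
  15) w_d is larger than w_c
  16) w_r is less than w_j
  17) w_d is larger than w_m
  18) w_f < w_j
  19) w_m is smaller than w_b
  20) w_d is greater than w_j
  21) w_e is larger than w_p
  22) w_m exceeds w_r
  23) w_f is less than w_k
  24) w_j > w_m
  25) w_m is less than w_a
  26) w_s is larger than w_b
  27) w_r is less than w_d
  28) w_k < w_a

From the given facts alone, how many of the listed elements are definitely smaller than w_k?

From w_k the given relations immediately reach w_f, w_j, w_b.
From those, w_r, w_m, w_p — 6 in total.
No other element is forced below w_k by the given relations, so the count is 6.

6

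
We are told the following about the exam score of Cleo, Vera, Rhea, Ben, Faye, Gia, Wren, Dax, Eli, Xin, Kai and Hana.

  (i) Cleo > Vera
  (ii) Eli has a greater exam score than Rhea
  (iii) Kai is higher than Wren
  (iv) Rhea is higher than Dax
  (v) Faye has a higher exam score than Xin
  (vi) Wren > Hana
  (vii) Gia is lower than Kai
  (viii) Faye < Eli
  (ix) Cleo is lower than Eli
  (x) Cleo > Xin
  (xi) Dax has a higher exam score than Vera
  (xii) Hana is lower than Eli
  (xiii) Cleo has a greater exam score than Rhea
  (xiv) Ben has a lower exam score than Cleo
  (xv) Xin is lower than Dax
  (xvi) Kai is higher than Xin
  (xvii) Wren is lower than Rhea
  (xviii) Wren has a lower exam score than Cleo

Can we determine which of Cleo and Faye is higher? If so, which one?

undetermined

Following every chain through Faye: above Faye we get Eli; below Faye we get Xin.
Cleo is not reached, and no chain runs the other way from Cleo to Faye.
So the given relations leave the order of Faye and Cleo undetermined.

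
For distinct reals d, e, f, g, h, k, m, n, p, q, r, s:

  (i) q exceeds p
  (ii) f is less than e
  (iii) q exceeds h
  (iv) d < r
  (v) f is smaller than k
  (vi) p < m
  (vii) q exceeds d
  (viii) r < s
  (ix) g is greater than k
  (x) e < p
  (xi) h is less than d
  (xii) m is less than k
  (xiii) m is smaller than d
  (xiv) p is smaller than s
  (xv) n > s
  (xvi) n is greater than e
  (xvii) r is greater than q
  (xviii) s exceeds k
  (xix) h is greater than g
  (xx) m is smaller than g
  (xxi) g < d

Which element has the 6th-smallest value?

g

Piecing the relations together gives one ordering: f < e < p < m < k < g < h < d < q < r < s < n.
The 6th smallest is g.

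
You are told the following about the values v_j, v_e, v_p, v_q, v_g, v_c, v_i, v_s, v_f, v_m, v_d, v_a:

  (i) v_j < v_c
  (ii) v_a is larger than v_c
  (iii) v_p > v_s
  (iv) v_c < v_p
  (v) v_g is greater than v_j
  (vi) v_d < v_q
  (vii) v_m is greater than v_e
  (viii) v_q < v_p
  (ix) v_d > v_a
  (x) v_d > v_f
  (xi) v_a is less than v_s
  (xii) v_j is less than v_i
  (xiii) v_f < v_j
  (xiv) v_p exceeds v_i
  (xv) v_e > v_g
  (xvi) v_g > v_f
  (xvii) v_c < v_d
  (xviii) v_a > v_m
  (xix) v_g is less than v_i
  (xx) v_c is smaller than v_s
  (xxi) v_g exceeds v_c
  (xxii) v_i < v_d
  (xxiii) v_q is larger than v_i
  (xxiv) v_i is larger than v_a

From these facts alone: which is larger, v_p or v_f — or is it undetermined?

The relevant relations are v_f < v_j; v_j < v_c; v_c < v_g; v_g < v_e; v_e < v_m; v_m < v_a; v_a < v_i; v_i < v_d; v_d < v_q; v_q < v_p.
Together: v_f < v_j < v_c < v_g < v_e < v_m < v_a < v_i < v_d < v_q < v_p.
So v_p is larger.

v_p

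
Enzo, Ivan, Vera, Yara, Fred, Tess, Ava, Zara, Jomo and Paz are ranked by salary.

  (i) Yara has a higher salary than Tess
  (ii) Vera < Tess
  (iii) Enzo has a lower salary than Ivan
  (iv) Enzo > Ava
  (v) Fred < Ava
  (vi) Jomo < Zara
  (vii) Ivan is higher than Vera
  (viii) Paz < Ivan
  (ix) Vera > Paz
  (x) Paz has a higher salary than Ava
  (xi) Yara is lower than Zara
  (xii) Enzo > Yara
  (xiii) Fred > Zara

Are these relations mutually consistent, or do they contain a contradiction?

We have Yara < Zara stated directly, yet also Zara < Fred < Ava < Paz < Vera < Tess < Yara by chaining the others — so Zara < Yara. Contradiction.

inconsistent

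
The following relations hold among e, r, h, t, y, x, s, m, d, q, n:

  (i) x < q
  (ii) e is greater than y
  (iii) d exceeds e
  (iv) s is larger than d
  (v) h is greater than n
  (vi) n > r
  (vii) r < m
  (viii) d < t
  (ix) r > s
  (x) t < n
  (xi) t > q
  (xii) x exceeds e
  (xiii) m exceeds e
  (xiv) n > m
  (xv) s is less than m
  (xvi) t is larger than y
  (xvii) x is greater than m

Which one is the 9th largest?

d

Piecing the relations together gives one ordering: y < e < d < s < r < m < x < q < t < n < h.
Counting 9 from the largest end gives d.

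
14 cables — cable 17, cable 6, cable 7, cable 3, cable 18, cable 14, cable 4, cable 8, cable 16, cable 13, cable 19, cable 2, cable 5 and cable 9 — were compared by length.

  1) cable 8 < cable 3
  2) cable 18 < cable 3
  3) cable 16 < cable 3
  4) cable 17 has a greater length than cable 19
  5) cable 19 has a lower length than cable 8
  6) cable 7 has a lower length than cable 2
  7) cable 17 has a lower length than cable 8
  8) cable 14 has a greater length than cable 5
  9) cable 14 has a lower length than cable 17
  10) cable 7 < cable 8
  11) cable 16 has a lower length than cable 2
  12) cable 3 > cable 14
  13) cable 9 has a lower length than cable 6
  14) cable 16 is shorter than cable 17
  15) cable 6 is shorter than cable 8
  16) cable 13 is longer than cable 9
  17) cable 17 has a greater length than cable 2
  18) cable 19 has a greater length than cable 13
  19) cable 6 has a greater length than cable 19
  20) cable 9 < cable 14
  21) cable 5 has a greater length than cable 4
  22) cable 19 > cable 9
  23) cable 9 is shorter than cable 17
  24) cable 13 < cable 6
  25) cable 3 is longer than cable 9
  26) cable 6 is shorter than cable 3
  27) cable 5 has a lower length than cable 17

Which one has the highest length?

Chaining downward from cable 3: directly below it, cable 9, cable 18, cable 14, cable 16, cable 6, cable 8; then cable 5, cable 13, cable 19, cable 7, cable 17; then cable 4, cable 2.
That covers every other element, and nothing is given above cable 3, so cable 3 is the highest length.

cable 3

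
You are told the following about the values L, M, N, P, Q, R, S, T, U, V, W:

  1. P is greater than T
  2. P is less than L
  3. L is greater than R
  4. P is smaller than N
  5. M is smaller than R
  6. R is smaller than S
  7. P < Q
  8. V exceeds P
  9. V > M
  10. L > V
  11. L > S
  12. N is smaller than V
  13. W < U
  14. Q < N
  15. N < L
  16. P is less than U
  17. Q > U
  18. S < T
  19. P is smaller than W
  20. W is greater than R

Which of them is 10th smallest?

V

Piecing the relations together gives one ordering: M < R < S < T < P < W < U < Q < N < V < L.
Counting 10 from the smallest end gives V.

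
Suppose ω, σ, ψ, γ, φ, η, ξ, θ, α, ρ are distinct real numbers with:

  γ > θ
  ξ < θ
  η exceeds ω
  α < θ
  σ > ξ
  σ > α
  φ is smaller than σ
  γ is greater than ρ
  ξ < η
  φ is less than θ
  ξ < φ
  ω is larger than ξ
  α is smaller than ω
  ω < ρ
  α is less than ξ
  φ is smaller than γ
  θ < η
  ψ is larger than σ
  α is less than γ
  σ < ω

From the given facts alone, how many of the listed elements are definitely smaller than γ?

The elements the relations force below γ are α, ξ, φ, σ, ω, θ, ρ — no chain reaches any other.
That is 7.

7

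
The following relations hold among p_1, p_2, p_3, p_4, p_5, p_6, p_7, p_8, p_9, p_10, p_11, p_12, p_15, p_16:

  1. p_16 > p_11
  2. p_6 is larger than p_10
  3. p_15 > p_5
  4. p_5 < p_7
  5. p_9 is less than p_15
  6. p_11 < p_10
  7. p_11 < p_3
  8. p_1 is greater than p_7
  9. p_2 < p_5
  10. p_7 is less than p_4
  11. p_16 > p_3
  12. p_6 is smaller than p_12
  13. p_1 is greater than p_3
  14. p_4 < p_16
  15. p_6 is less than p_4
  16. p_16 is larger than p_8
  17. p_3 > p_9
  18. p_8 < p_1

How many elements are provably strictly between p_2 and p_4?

2

Chaining upward from p_2 reaches: p_5, p_15, p_7, p_1, p_16.
Chaining downward from p_4 reaches: p_11, p_5, p_10, p_7, p_6.
Strictly between p_2 and p_4 are those in both lists: p_5, p_7 — 2 elements.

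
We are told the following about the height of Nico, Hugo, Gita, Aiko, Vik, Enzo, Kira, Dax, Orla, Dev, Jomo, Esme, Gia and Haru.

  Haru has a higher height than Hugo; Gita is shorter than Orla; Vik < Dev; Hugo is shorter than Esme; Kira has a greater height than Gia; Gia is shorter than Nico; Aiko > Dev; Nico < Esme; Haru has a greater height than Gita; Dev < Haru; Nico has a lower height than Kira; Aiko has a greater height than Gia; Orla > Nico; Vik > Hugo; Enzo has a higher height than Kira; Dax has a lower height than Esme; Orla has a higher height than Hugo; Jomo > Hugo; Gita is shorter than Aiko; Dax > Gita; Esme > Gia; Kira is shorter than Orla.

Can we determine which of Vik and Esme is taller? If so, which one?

undetermined

Following every chain through Vik: above Vik we get Dev, Haru, Aiko; below Vik we get Hugo.
Esme is not reached, and no chain runs the other way from Esme to Vik.
So the given relations leave the order of Vik and Esme undetermined.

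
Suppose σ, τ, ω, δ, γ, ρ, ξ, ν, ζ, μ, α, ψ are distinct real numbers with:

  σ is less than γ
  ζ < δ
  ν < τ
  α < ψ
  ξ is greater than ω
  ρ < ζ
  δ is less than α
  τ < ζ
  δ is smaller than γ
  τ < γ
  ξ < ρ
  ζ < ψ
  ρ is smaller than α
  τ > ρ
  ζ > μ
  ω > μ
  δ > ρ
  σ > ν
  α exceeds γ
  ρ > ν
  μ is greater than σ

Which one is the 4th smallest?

Piecing the relations together gives one ordering: ν < σ < μ < ω < ξ < ρ < τ < ζ < δ < γ < α < ψ.
The 4th smallest is ω.

ω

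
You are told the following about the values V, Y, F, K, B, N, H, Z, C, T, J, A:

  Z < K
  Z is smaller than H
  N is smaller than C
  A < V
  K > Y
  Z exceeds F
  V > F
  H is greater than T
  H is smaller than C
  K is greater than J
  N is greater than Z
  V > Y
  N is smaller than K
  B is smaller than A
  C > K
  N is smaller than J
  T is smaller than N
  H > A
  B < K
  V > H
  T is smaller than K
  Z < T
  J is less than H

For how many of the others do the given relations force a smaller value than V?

From V the given relations immediately reach F, Y, A, H.
From those, B, Z, T, J — 8 in total.
From those, N — 9 in total.
No other element is forced below V by the given relations, so the count is 9.

9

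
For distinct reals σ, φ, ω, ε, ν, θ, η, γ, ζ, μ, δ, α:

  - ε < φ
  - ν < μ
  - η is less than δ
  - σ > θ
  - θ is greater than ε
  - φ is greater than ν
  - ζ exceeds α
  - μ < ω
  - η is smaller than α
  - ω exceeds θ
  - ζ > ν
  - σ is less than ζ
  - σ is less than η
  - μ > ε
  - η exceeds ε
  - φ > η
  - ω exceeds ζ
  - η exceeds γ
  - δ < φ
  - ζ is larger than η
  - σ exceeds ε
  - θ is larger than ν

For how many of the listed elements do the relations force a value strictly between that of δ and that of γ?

1

Chaining upward from γ reaches: η, α, ζ, φ, ω.
Chaining downward from δ reaches: ν, ε, θ, σ, η.
Strictly between γ and δ are those in both lists: η — 1 element.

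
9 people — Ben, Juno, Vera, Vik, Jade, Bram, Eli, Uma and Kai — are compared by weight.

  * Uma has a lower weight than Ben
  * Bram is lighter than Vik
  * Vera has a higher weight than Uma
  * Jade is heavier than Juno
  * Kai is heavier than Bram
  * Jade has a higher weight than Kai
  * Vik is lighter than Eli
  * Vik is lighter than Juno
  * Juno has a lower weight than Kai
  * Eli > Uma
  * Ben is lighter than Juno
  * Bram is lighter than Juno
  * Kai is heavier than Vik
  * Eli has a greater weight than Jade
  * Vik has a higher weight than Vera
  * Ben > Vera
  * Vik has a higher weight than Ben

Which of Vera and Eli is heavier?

Vera < Ben and Ben < Vik give Vera < Vik.
With Vik < Juno: Vera < Ben < Vik < Juno.
Then Juno < Kai extends the chain to Kai.
Then Kai < Jade extends the chain to Jade.
With Jade < Eli: Vera < Ben < Vik < Juno < Kai < Jade < Eli.
So Vera < Eli; Eli is the heavier of the two.

Eli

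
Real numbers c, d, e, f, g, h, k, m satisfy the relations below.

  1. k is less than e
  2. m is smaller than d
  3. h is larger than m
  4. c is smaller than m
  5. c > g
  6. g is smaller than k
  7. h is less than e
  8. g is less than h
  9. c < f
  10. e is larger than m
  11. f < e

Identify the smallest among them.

g

Chaining upward from g: directly above it, c, h, k; then m, f, e; then d.
That covers every other element, and nothing is given below g, so g is the smallest.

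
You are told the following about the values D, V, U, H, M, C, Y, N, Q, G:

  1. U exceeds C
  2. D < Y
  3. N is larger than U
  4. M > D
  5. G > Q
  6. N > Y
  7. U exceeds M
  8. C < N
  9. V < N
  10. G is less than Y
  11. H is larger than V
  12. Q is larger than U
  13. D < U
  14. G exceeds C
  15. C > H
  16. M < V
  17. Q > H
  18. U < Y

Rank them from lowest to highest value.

Each adjacent pair is fixed by a given relation: D < M; M < V; V < H; H < C; C < U; U < Q; Q < G; G < Y; Y < N. Chaining them end to end gives the full order.

D < M < V < H < C < U < Q < G < Y < N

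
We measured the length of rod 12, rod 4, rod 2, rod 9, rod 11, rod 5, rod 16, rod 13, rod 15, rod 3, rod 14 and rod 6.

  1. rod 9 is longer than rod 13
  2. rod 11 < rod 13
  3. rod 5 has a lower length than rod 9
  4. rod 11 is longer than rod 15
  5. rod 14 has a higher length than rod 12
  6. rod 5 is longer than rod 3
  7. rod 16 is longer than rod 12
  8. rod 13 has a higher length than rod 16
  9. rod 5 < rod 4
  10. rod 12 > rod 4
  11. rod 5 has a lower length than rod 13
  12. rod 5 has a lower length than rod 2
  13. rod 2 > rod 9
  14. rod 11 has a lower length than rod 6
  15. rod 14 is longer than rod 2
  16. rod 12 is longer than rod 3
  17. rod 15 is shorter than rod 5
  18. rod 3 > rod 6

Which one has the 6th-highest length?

rod 12

Piecing the relations together gives one ordering: rod 15 < rod 11 < rod 6 < rod 3 < rod 5 < rod 4 < rod 12 < rod 16 < rod 13 < rod 9 < rod 2 < rod 14.
Counting 6 from the largest end gives rod 12.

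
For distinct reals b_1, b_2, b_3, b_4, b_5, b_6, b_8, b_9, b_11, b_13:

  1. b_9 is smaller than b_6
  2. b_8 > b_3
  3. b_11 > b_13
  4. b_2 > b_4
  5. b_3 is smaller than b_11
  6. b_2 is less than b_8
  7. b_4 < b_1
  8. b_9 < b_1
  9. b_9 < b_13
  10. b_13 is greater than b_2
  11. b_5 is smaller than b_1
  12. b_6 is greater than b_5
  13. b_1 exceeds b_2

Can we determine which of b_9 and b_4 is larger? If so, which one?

Following every chain through b_9: above b_9 we get b_13, b_6, b_1, b_11.
b_4 is not reached, and no chain runs the other way from b_4 to b_9.
So the given relations leave the order of b_9 and b_4 undetermined.

undetermined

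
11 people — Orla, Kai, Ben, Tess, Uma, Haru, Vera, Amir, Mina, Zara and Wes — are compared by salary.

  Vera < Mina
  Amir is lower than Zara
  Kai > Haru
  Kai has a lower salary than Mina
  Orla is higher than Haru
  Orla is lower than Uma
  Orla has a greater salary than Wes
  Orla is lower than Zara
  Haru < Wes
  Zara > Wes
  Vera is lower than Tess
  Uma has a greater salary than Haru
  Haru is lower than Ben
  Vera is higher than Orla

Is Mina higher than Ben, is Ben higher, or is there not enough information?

undetermined

Following every chain through Ben: below Ben we get Haru.
Mina is not reached, and no chain runs the other way from Mina to Ben.
So the given relations leave the order of Ben and Mina undetermined.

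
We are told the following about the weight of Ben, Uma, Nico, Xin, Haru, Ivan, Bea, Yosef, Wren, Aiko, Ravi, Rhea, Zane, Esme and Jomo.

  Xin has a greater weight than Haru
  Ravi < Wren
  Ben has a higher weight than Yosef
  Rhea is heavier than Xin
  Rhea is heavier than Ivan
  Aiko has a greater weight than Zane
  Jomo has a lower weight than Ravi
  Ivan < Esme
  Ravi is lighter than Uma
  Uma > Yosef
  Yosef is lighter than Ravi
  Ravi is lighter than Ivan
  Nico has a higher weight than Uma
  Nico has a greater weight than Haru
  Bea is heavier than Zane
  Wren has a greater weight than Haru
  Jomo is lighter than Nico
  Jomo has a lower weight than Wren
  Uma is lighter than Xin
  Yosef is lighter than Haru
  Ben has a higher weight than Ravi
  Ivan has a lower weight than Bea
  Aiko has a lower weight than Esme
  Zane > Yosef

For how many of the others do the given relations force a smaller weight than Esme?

6

Directly below Esme: Ivan, Aiko.
One step further: Ravi, Zane (4 so far).
One step further: Yosef, Jomo (6 so far).
Nothing else is reachable below Esme; 6 in all.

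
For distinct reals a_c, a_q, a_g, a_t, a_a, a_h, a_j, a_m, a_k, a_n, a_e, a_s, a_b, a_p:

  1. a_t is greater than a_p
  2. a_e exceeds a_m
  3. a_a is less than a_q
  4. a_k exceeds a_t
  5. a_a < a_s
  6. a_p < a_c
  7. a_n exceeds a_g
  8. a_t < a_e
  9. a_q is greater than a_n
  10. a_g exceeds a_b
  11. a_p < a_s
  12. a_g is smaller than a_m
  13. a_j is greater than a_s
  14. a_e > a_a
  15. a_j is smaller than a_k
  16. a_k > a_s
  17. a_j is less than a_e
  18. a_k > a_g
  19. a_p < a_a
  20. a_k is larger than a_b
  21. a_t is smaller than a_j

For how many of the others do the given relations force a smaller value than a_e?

From a_e the given relations immediately reach a_m, a_a, a_t, a_j.
From those, a_p, a_g, a_s — 7 in total.
From those, a_b — 8 in total.
Nothing else is reachable below a_e; 8 in all.

8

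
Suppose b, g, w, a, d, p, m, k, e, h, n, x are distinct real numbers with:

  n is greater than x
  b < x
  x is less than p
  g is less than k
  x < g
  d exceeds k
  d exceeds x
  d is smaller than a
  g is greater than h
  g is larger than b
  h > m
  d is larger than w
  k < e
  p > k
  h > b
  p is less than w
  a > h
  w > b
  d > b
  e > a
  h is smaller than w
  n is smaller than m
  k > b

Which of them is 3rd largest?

d

The consecutive relations fix a unique order: b < x < n < m < h < g < k < p < w < d < a < e.
The 3rd largest is d.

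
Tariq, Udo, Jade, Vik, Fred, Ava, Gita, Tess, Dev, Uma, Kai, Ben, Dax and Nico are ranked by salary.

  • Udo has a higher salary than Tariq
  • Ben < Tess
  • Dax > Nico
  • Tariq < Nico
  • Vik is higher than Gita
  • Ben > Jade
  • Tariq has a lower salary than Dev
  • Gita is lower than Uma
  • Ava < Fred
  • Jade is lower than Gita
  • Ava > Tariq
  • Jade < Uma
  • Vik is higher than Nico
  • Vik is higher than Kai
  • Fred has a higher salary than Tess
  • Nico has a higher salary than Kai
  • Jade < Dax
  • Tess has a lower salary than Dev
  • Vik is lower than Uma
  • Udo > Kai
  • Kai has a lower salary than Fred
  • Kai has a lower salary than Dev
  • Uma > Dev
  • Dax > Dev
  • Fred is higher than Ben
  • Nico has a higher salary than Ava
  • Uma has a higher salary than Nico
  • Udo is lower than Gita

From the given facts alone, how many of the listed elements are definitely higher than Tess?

4

The elements the relations force above Tess are Fred, Dev, Uma, Dax — no chain reaches any other.
That is 4.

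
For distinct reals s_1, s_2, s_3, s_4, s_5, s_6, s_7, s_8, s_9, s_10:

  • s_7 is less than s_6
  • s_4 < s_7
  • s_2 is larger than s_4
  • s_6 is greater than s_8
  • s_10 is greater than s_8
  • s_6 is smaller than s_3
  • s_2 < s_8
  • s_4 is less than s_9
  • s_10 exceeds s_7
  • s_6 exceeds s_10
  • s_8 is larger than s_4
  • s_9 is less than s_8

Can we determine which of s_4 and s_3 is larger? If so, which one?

s_3

s_4 < s_2 and s_2 < s_8 give s_4 < s_8.
Then s_8 < s_6 extends the chain to s_6.
With s_6 < s_3: s_4 < s_2 < s_8 < s_6 < s_3.
So s_3 is larger.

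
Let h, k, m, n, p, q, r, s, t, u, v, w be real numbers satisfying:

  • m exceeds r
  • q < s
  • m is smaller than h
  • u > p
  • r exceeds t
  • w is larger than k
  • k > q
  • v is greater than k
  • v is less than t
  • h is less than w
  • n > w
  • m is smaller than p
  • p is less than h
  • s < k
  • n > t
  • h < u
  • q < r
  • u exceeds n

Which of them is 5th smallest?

t

The consecutive relations fix a unique order: q < s < k < v < t < r < m < p < h < w < n < u.
The 5th smallest is t.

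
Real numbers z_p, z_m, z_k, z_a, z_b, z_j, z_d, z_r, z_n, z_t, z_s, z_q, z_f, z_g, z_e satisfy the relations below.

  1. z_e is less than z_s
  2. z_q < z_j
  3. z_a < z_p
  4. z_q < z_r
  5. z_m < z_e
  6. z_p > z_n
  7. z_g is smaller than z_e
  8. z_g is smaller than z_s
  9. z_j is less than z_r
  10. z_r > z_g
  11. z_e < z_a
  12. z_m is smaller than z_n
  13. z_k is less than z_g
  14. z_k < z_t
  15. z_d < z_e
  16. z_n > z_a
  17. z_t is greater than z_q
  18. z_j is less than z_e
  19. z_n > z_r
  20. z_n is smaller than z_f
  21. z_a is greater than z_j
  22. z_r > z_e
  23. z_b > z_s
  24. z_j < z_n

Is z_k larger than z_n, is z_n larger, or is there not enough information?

z_n

z_k < z_g and z_g < z_e give z_k < z_e.
With z_e < z_a: z_k < z_g < z_e < z_a.
Then z_a < z_n extends the chain to z_n.
So z_n is larger.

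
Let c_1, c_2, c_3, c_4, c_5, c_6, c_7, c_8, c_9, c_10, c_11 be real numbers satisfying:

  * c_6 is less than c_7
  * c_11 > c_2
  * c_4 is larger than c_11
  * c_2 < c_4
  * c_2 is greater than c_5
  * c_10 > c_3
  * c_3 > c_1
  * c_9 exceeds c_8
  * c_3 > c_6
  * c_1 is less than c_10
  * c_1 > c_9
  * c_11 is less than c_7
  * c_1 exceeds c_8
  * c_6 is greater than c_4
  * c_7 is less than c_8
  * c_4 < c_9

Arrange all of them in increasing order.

c_5 < c_2 < c_11 < c_4 < c_6 < c_7 < c_8 < c_9 < c_1 < c_3 < c_10

The consecutive links are each given: c_5 < c_2; c_2 < c_11; c_11 < c_4; c_4 < c_6; c_6 < c_7; c_7 < c_8; c_8 < c_9; c_9 < c_1; c_1 < c_3; c_3 < c_10.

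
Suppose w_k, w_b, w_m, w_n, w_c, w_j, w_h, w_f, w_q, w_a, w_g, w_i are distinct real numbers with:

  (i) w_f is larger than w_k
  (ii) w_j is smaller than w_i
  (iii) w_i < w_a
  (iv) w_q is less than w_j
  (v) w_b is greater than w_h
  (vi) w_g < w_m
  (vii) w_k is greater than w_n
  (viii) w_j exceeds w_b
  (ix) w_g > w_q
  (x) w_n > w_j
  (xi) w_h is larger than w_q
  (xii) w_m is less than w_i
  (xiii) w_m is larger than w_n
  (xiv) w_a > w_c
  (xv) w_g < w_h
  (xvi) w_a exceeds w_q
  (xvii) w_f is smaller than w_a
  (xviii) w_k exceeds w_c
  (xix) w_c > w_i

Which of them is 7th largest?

The consecutive relations fix a unique order: w_q < w_g < w_h < w_b < w_j < w_n < w_m < w_i < w_c < w_k < w_f < w_a.
Counting 7 from the largest end gives w_n.

w_n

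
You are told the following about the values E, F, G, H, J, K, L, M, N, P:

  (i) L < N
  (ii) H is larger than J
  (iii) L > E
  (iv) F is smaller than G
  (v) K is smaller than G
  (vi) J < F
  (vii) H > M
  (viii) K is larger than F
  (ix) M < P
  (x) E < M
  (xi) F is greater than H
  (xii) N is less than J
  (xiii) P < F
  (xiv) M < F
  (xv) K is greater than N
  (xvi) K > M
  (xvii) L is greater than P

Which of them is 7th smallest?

Piecing the relations together gives one ordering: E < M < P < L < N < J < H < F < K < G.
The 7th smallest is H.

H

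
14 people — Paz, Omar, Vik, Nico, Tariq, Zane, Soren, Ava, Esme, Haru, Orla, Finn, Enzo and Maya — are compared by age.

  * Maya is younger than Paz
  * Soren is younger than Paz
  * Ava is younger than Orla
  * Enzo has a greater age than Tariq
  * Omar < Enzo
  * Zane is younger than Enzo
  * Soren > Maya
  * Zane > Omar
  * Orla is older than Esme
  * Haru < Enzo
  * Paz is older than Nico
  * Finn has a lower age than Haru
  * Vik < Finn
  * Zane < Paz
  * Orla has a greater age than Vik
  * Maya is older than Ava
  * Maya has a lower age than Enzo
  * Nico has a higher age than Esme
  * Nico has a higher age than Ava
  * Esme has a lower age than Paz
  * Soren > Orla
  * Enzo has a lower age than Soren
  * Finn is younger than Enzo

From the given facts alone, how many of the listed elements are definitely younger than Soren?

From Soren the given relations immediately reach Orla, Maya, Enzo.
From those, Vik, Esme, Finn, Ava, Omar, Tariq, Haru, Zane — 11 in total.
No other element is forced below Soren by the given relations, so the count is 11.

11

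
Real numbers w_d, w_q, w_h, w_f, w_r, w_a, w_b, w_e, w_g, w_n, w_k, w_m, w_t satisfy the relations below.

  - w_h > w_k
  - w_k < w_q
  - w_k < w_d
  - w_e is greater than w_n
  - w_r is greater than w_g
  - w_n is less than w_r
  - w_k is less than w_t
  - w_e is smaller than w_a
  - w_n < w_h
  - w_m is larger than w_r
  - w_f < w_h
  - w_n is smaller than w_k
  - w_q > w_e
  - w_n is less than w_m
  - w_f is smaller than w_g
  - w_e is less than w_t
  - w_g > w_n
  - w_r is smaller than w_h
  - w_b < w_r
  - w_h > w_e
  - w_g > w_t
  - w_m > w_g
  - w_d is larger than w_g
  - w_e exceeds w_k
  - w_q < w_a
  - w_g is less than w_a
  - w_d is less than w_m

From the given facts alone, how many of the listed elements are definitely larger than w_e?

Directly above w_e: w_t, w_q, w_a, w_h.
One step further: w_g (5 so far).
One step further: w_r, w_d, w_m (8 so far).
Nothing else is reachable above w_e; 8 in all.

8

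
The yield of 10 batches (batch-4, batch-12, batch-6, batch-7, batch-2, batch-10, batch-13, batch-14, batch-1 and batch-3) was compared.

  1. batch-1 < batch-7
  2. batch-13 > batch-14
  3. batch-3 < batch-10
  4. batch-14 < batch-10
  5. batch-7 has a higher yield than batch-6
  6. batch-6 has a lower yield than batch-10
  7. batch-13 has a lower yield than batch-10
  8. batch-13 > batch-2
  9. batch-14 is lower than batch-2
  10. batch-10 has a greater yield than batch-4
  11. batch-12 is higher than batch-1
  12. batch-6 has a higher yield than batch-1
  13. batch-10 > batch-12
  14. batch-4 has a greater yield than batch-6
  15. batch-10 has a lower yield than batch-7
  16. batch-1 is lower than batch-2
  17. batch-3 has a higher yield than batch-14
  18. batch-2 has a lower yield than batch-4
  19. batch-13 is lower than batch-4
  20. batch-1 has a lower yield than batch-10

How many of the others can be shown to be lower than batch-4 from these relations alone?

5

Directly below batch-4: batch-2, batch-13, batch-6.
One step further: batch-14, batch-1 (5 so far).
No other element is forced below batch-4 by the given relations, so the count is 5.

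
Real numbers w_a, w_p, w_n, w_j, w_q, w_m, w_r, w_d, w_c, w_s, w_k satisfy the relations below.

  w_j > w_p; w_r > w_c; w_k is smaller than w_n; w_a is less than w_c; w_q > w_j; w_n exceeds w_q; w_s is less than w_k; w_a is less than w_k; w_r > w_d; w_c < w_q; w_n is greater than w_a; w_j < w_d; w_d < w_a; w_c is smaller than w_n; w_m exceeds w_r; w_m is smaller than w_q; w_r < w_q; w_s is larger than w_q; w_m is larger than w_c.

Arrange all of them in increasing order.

w_p < w_j < w_d < w_a < w_c < w_r < w_m < w_q < w_s < w_k < w_n

Each adjacent pair is fixed by a given relation: w_p < w_j; w_j < w_d; w_d < w_a; w_a < w_c; w_c < w_r; w_r < w_m; w_m < w_q; w_q < w_s; w_s < w_k; w_k < w_n. Chaining them end to end gives the full order.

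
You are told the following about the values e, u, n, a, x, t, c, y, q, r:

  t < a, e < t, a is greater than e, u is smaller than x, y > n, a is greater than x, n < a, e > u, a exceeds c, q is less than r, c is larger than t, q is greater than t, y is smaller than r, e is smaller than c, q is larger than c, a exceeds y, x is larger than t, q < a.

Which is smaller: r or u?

Link the given pairs in sequence: u < e; e < t; t < c; c < q; q < r.
Together: u < e < t < c < q < r.
So u < r; u is the smaller of the two.

u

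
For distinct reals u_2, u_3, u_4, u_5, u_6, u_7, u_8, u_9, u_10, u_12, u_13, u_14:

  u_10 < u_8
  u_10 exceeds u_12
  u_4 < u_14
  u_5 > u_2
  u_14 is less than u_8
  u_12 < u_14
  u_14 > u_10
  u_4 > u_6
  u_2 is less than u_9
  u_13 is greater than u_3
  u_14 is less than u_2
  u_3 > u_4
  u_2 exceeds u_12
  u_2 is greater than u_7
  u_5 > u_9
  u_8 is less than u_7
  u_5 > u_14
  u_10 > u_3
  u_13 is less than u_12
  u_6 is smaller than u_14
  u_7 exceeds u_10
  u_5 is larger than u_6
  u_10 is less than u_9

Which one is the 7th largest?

u_10

Piecing the relations together gives one ordering: u_6 < u_4 < u_3 < u_13 < u_12 < u_10 < u_14 < u_8 < u_7 < u_2 < u_9 < u_5.
The 7th largest is u_10.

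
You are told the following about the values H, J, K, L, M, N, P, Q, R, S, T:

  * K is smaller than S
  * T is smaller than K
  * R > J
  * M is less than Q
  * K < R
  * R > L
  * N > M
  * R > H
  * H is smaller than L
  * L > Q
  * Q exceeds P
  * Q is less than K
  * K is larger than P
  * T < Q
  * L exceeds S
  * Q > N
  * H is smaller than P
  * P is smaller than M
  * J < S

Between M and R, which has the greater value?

R

M < N and N < Q give M < Q.
Then Q < K extends the chain to K.
With K < S: M < N < Q < K < S.
Then S < L extends the chain to L.
With L < R: M < N < Q < K < S < L < R.
So M < R; R is the larger of the two.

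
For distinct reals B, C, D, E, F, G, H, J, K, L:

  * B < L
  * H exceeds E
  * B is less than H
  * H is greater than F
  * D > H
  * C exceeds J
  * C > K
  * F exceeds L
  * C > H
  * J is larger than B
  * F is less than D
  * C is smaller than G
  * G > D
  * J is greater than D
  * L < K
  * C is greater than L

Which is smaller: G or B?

Link the given pairs in sequence: B < L; L < F; F < H; H < D; D < J; J < C; C < G.
Together: B < L < F < H < D < J < C < G.
So B < G; B is the smaller of the two.

B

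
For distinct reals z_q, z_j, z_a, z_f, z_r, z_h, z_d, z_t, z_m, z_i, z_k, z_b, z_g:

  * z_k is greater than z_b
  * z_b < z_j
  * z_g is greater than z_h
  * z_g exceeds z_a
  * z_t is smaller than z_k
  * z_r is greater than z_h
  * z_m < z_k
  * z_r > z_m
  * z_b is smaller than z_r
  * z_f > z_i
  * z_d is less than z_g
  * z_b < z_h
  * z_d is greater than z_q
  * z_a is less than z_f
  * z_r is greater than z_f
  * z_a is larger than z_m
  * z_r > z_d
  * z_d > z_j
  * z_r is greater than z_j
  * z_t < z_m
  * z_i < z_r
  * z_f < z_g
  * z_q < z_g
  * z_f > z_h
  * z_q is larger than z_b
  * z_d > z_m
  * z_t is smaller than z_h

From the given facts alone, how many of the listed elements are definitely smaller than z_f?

6

Directly below z_f: z_i, z_a, z_h.
One step further: z_b, z_t, z_m (6 so far).
No other element is forced below z_f by the given relations, so the count is 6.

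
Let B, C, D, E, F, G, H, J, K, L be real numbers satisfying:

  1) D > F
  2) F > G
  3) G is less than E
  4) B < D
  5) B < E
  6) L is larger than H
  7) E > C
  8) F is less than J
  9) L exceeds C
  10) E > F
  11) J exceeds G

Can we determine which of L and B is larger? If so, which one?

undetermined

Following every chain through B: above B we get D, E.
L is not reached, and no chain runs the other way from L to B.
So the given relations leave the order of B and L undetermined.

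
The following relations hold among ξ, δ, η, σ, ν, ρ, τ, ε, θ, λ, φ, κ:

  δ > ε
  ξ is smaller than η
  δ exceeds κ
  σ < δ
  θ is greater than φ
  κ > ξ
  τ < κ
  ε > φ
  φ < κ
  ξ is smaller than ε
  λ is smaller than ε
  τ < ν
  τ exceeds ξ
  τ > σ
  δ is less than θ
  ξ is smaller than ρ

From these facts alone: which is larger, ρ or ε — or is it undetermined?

undetermined

Following every chain through ε: above ε we get δ, θ; below ε we get λ, ξ, φ.
ρ is not reached, and no chain runs the other way from ρ to ε.
So the given relations leave the order of ε and ρ undetermined.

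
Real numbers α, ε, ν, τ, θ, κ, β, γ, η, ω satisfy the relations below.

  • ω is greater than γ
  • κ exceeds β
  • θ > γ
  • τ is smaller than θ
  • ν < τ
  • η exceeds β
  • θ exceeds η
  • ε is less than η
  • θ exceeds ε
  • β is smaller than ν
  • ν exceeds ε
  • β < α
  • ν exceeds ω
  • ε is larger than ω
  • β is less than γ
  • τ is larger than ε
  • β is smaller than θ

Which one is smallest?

β

γ is not least since β < γ; κ is not least since β < κ; ω is not least since γ < ω; ε is not least since ω < ε; ν is not least since ε < ν; τ is not least since ε < τ; α is not least since β < α; η is not least since ε < η; θ is not least since τ < θ.
Only β has nothing below it, so β is the smallest.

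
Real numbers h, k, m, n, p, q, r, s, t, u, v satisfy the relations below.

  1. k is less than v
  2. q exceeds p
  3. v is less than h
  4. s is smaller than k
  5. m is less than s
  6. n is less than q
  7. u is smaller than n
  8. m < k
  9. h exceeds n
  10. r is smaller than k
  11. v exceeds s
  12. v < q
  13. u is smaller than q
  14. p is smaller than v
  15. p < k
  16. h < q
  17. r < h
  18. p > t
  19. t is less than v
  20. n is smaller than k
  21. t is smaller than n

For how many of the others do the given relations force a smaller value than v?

8

From v the given relations immediately reach s, t, p, k.
From those, r, m, n — 7 in total.
From those, u — 8 in total.
No other element is forced below v by the given relations, so the count is 8.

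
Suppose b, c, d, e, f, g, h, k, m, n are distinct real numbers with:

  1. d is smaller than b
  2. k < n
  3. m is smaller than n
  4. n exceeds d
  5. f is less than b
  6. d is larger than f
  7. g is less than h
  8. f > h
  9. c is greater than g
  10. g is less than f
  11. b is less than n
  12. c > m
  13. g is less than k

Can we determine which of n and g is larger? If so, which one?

n

g < h and h < f give g < f.
Then f < b extends the chain to b.
Then b < n extends the chain to n.
So n is larger.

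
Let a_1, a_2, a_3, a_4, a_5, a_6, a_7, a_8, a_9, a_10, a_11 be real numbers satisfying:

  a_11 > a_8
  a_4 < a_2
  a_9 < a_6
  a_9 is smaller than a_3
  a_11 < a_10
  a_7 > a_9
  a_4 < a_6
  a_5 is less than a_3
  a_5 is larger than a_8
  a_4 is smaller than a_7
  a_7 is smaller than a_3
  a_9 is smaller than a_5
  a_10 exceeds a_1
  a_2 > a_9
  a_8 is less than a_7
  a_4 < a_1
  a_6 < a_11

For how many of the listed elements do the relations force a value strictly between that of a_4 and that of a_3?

Chaining upward from a_4 reaches: a_6, a_1, a_2, a_11, a_10, a_7.
Chaining downward from a_3 reaches: a_9, a_8, a_5, a_7.
Strictly between a_4 and a_3 are those in both lists: a_7 — 1 element.

1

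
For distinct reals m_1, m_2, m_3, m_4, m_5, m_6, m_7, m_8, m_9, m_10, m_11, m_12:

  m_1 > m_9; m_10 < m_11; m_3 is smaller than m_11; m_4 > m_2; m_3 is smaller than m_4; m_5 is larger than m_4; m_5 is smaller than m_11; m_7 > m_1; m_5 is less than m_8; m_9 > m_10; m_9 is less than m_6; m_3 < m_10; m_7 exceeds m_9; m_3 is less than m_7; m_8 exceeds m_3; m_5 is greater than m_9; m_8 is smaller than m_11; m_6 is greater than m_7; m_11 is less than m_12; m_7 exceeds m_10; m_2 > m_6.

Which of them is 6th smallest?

m_6

The consecutive relations fix a unique order: m_3 < m_10 < m_9 < m_1 < m_7 < m_6 < m_2 < m_4 < m_5 < m_8 < m_11 < m_12.
The 6th smallest is m_6.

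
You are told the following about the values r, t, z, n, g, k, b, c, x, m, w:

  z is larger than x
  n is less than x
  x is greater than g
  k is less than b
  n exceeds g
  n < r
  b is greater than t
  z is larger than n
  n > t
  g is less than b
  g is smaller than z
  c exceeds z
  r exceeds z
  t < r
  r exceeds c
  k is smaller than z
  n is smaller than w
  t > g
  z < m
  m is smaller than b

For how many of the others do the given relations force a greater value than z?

The elements the relations force above z are c, r, m, b — no chain reaches any other.
That is 4.

4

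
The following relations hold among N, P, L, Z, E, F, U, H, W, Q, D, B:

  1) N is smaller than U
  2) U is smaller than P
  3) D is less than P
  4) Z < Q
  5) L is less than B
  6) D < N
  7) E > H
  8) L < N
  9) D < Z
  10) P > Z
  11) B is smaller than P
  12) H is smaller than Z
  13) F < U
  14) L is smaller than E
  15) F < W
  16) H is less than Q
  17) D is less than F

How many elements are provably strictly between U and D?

2

The relations place D below U. An element lies strictly between them when it is forced above D and also forced below U.
Above D: {N, F, Z, W, Q, P}. Below U: {L, N, F}.
Intersection: {N, F} — 2.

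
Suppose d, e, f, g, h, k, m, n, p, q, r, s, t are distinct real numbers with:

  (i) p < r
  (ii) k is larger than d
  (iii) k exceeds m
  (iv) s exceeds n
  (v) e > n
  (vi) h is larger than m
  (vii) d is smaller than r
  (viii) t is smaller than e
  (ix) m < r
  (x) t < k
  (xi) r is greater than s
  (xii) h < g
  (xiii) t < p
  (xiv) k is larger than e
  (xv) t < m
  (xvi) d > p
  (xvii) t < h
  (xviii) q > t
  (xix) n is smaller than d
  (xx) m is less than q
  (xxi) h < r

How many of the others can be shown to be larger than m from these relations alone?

5

The elements the relations force above m are q, h, g, k, r — no chain reaches any other.
That is 5.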